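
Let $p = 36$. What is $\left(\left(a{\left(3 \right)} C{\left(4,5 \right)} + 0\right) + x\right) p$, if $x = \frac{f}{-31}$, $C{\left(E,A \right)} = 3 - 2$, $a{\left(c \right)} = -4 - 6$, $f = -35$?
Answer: $- \frac{9900}{31} \approx -319.35$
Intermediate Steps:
$a{\left(c \right)} = -10$ ($a{\left(c \right)} = -4 - 6 = -10$)
$C{\left(E,A \right)} = 1$ ($C{\left(E,A \right)} = 3 - 2 = 1$)
$x = \frac{35}{31}$ ($x = - \frac{35}{-31} = \left(-35\right) \left(- \frac{1}{31}\right) = \frac{35}{31} \approx 1.129$)
$\left(\left(a{\left(3 \right)} C{\left(4,5 \right)} + 0\right) + x\right) p = \left(\left(\left(-10\right) 1 + 0\right) + \frac{35}{31}\right) 36 = \left(\left(-10 + 0\right) + \frac{35}{31}\right) 36 = \left(-10 + \frac{35}{31}\right) 36 = \left(- \frac{275}{31}\right) 36 = - \frac{9900}{31}$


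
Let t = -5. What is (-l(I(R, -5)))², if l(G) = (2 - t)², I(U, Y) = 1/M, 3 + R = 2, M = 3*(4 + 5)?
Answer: 2401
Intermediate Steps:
M = 27 (M = 3*9 = 27)
R = -1 (R = -3 + 2 = -1)
I(U, Y) = 1/27
l(G) = 49 (l(G) = (2 - 1*(-5))² = (2 + 5)² = 7² = 49)
(-l(I(R, -5)))² = (-1*49)² = (-49)² = 2401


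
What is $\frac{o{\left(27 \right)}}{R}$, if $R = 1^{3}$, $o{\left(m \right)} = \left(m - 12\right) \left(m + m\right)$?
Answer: $810$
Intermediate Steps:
$o{\left(m \right)} = 2 m \left(-12 + m\right)$ ($o{\left(m \right)} = \left(-12 + m\right) 2 m = 2 m \left(-12 + m\right)$)
$R = 1$
$\frac{o{\left(27 \right)}}{R} = \frac{2 \cdot 27 \left(-12 + 27\right)}{1} = 2 \cdot 27 \cdot 15 \cdot 1 = 810 \cdot 1 = 810$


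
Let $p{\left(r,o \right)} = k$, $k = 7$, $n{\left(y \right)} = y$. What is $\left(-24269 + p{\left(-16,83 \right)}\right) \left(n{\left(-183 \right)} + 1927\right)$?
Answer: $-42312928$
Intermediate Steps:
$p{\left(r,o \right)} = 7$
$\left(-24269 + p{\left(-16,83 \right)}\right) \left(n{\left(-183 \right)} + 1927\right) = \left(-24269 + 7\right) \left(-183 + 1927\right) = \left(-24262\right) 1744 = -42312928$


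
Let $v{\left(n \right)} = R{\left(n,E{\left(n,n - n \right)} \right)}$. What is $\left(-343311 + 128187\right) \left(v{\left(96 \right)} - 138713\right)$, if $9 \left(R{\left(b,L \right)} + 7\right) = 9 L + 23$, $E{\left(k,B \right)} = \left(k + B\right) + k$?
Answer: $\frac{89400443132}{3} \approx 2.98 \cdot 10^{10}$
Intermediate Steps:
$E{\left(k,B \right)} = B + 2 k$ ($E{\left(k,B \right)} = \left(B + k\right) + k = B + 2 k$)
$R{\left(b,L \right)} = - \frac{40}{9} + L$ ($R{\left(b,L \right)} = -7 + \frac{9 L + 23}{9} = -7 + \frac{23 + 9 L}{9} = -7 + \left(\frac{23}{9} + L\right) = - \frac{40}{9} + L$)
$v{\left(n \right)} = - \frac{40}{9} + 2 n$ ($v{\left(n \right)} = - \frac{40}{9} + \left(\left(n - n\right) + 2 n\right) = - \frac{40}{9} + \left(0 + 2 n\right) = - \frac{40}{9} + 2 n$)
$\left(-343311 + 128187\right) \left(v{\left(96 \right)} - 138713\right) = \left(-343311 + 128187\right) \left(\left(- \frac{40}{9} + 2 \cdot 96\right) - 138713\right) = - 215124 \left(\left(- \frac{40}{9} + 192\right) - 138713\right) = - 215124 \left(\frac{1688}{9} - 138713\right) = \left(-215124\right) \left(- \frac{1246729}{9}\right) = \frac{89400443132}{3}$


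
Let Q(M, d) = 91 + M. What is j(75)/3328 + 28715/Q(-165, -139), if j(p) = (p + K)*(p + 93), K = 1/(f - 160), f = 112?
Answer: -94631379/246272 ≈ -384.26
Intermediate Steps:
K = -1/48 (K = 1/(112 - 160) = 1/(-48) = -1/48 ≈ -0.020833)
j(p) = (93 + p)*(-1/48 + p) (j(p) = (p - 1/48)*(p + 93) = (-1/48 + p)*(93 + p) = (93 + p)*(-1/48 + p))
j(75)/3328 + 28715/Q(-165, -139) = (-31/16 + 75**2 + (4463/48)*75)/3328 + 28715/(91 - 165) = (-31/16 + 5625 + 111575/16)*(1/3328) + 28715/(-74) = (25193/2)*(1/3328) + 28715*(-1/74) = 25193/6656 - 28715/74 = -94631379/246272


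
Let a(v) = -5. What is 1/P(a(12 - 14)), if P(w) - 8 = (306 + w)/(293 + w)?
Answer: 288/2605 ≈ 0.11056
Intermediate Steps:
P(w) = 8 + (306 + w)/(293 + w)
1/P(a(12 - 14)) = 1/((2650 + 9*(-5))/(293 - 5)) = 1/((2650 - 45)/288) = 1/((1/288)*2605) = 1/(2605/288) = 288/2605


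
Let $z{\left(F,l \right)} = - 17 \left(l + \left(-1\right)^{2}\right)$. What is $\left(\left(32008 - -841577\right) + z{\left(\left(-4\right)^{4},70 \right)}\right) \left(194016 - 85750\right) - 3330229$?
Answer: $94445546319$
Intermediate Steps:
$z{\left(F,l \right)} = -17 - 17 l$ ($z{\left(F,l \right)} = - 17 \left(l + 1\right) = - 17 \left(1 + l\right) = -17 - 17 l$)
$\left(\left(32008 - -841577\right) + z{\left(\left(-4\right)^{4},70 \right)}\right) \left(194016 - 85750\right) - 3330229 = \left(\left(32008 - -841577\right) - 1207\right) \left(194016 - 85750\right) - 3330229 = \left(\left(32008 + 841577\right) - 1207\right) 108266 - 3330229 = \left(873585 - 1207\right) 108266 - 3330229 = 872378 \cdot 108266 - 3330229 = 94448876548 - 3330229 = 94445546319$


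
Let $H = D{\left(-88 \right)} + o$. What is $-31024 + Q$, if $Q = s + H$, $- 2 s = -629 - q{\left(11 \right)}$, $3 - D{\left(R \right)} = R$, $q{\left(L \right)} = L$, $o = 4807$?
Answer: $-25806$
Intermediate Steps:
$D{\left(R \right)} = 3 - R$
$s = 320$ ($s = - \frac{-629 - 11}{2} = \left(- \frac{1}{2}\right) \left(-640\right) = 320$)
$H = 4898$ ($H = \left(3 - -88\right) + 4807 = \left(3 + 88\right) + 4807 = 91 + 4807 = 4898$)
$Q = 5218$ ($Q = 320 + 4898 = 5218$)
$-31024 + Q = -31024 + 5218 = -25806$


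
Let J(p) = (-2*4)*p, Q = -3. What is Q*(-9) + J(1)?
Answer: 19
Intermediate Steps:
J(p) = -8*p
Q*(-9) + J(1) = -3*(-9) - 8*1 = 27 - 8 = 19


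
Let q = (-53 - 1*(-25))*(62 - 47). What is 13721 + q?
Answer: 13301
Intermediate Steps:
q = -420 (q = (-53 + 25)*15 = -28*15 = -420)
13721 + q = 13721 - 420 = 13301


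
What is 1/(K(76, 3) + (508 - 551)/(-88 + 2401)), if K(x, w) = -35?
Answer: -2313/80998 ≈ -0.028556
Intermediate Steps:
1/(K(76, 3) + (508 - 551)/(-88 + 2401)) = 1/(-35 + (508 - 551)/(-88 + 2401)) = 1/(-35 - 43/2313) = 1/(-80998/2313) = -2313/80998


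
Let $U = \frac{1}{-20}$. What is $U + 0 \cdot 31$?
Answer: $- \frac{1}{20} \approx -0.05$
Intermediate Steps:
$U = - \frac{1}{20} \approx -0.05$
$U + 0 \cdot 31 = - \frac{1}{20} + 0 \cdot 31 = - \frac{1}{20} + 0 = - \frac{1}{20}$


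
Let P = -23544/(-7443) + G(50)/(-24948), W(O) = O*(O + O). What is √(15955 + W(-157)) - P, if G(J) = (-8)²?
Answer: -16302760/5157999 + √65253 ≈ 252.29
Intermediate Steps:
G(J) = 64
W(O) = 2*O² (W(O) = O*(2*O) = 2*O²)
P = 16302760/5157999 (P = -23544/(-7443) + 64/(-24948) = -23544*(-1/7443) + 64*(-1/24948) = 2616/827 - 16/6237 = 16302760/5157999 ≈ 3.1607)
√(15955 + W(-157)) - P = √(15955 + 2*(-157)²) - 1*16302760/5157999 = √(15955 + 2*24649) - 16302760/5157999 = √(15955 + 49298) - 16302760/5157999 = √65253 - 16302760/5157999 = -16302760/5157999 + √65253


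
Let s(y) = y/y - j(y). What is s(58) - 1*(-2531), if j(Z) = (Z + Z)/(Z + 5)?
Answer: 159400/63 ≈ 2530.2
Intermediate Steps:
j(Z) = 2*Z/(5 + Z) (j(Z) = (2*Z)/(5 + Z) = 2*Z/(5 + Z))
s(y) = 1 - 2*y/(5 + y) (s(y) = y/y - 2*y/(5 + y) = 1 - 2*y/(5 + y))
s(58) - 1*(-2531) = (5 - 1*58)/(5 + 58) - 1*(-2531) = (5 - 58)/63 + 2531 = (1/63)*(-53) + 2531 = -53/63 + 2531 = 159400/63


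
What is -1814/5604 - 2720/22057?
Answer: -27627139/61803714 ≈ -0.44701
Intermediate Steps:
-1814/5604 - 2720/22057 = -1814*1/5604 - 2720*1/22057 = -907/2802 - 2720/22057 = -27627139/61803714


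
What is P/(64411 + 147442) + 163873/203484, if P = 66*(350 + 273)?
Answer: 43083841781/43108695852 ≈ 0.99942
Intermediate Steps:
P = 41118 (P = 66*623 = 41118)
P/(64411 + 147442) + 163873/203484 = 41118/(64411 + 147442) + 163873/203484 = 41118/211853 + 163873*(1/203484) = 41118*(1/211853) + 163873/203484 = 41118/211853 + 163873/203484 = 43083841781/43108695852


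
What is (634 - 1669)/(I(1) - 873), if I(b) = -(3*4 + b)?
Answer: 1035/886 ≈ 1.1682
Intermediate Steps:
I(b) = -12 - b (I(b) = -(12 + b) = -12 - b)
(634 - 1669)/(I(1) - 873) = (634 - 1669)/((-12 - 1*1) - 873) = -1035/((-12 - 1) - 873) = -1035/(-13 - 873) = -1035/(-886) = -1035*(-1/886) = 1035/886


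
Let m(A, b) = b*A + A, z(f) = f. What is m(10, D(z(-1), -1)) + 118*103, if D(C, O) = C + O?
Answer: 12144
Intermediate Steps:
m(A, b) = A + A*b (m(A, b) = A*b + A = A + A*b)
m(10, D(z(-1), -1)) + 118*103 = 10*(1 + (-1 - 1)) + 118*103 = 10*(1 - 2) + 12154 = 10*(-1) + 12154 = -10 + 12154 = 12144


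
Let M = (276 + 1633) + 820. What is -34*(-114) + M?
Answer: 6605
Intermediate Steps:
M = 2729 (M = 1909 + 820 = 2729)
-34*(-114) + M = -34*(-114) + 2729 = 3876 + 2729 = 6605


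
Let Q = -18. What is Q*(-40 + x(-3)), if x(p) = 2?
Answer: 684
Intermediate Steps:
Q*(-40 + x(-3)) = -18*(-40 + 2) = -18*(-38) = 684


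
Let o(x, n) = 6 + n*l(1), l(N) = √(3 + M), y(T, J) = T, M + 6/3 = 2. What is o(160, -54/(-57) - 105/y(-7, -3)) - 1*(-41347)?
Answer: 41353 + 303*√3/19 ≈ 41381.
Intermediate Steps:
M = 0 (M = -2 + 2 = 0)
l(N) = √3 (l(N) = √(3 + 0) = √3)
o(x, n) = 6 + n*√3
o(160, -54/(-57) - 105/y(-7, -3)) - 1*(-41347) = (6 + (-54/(-57) - 105/(-7))*√3) - 1*(-41347) = (6 + (-54*(-1/57) - 105*(-⅐))*√3) + 41347 = (6 + (18/19 + 15)*√3) + 41347 = (6 + 303*√3/19) + 41347 = 41353 + 303*√3/19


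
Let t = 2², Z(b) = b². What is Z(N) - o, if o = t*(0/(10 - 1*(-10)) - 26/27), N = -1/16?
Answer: 26651/6912 ≈ 3.8558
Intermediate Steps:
N = -1/16 (N = -1*1/16 = -1/16 ≈ -0.062500)
t = 4
o = -104/27 (o = 4*(0/(10 - 1*(-10)) - 26/27) = 4*(0/(10 + 10) - 26*1/27) = 4*(0/20 - 26/27) = 4*(0*(1/20) - 26/27) = 4*(0 - 26/27) = 4*(-26/27) = -104/27 ≈ -3.8519)
Z(N) - o = (-1/16)² - 1*(-104/27) = 1/256 + 104/27 = 26651/6912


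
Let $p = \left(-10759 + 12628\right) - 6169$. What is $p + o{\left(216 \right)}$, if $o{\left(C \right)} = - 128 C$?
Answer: $-31948$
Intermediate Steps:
$p = -4300$ ($p = 1869 - 6169 = -4300$)
$p + o{\left(216 \right)} = -4300 - 27648 = -31948$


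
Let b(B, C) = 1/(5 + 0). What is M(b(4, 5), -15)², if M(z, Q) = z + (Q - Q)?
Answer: 1/25 ≈ 0.040000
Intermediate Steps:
b(B, C) = ⅕ (b(B, C) = 1/5 = ⅕)
M(z, Q) = z (M(z, Q) = z + 0 = z)
M(b(4, 5), -15)² = (⅕)² = 1/25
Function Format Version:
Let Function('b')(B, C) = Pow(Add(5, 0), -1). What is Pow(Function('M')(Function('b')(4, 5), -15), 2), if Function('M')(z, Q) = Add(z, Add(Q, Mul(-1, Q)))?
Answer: Rational(1, 25) ≈ 0.040000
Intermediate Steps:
Function('b')(B, C) = Rational(1, 5) (Function('b')(B, C) = Pow(5, -1) = Rational(1, 5))
Function('M')(z, Q) = z (Function('M')(z, Q) = Add(z, 0) = z)
Pow(Function('M')(Function('b')(4, 5), -15), 2) = Pow(Rational(1, 5), 2) = Rational(1, 25)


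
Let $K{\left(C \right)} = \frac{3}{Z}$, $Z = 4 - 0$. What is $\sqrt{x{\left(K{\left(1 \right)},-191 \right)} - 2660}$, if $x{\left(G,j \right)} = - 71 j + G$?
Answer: $\frac{\sqrt{43607}}{2} \approx 104.41$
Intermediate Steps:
$Z = 4$ ($Z = 4 + 0 = 4$)
$K{\left(C \right)} = \frac{3}{4}$
$x{\left(G,j \right)} = G - 71 j$
$\sqrt{x{\left(K{\left(1 \right)},-191 \right)} - 2660} = \sqrt{\left(\frac{3}{4} - -13561\right) - 2660} = \sqrt{\left(\frac{3}{4} + 13561\right) + \left(-9935 + 7275\right)} = \sqrt{\frac{54247}{4} - 2660} = \sqrt{\frac{43607}{4}} = \frac{\sqrt{43607}}{2}$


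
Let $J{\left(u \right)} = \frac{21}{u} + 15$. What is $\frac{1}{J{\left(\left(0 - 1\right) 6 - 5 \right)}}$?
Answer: $\frac{11}{144} \approx 0.076389$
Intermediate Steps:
$J{\left(u \right)} = 15 + \frac{21}{u}$
$\frac{1}{J{\left(\left(0 - 1\right) 6 - 5 \right)}} = \frac{1}{15 + \frac{21}{\left(0 - 1\right) 6 - 5}} = \frac{1}{15 + \frac{21}{\left(-1\right) 6 - 5}} = \frac{1}{15 + \frac{21}{-6 - 5}} = \frac{1}{15 + \frac{21}{-11}} = \frac{1}{15 + 21 \left(- \frac{1}{11}\right)} = \frac{1}{15 - \frac{21}{11}} = \frac{1}{\frac{144}{11}} = \frac{11}{144}$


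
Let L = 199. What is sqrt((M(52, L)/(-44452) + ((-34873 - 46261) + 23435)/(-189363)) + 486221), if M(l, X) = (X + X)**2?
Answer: sqrt(239244064130955962775493)/701463673 ≈ 697.29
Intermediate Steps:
M(l, X) = 4*X**2 (M(l, X) = (2*X)**2 = 4*X**2)
sqrt((M(52, L)/(-44452) + ((-34873 - 46261) + 23435)/(-189363)) + 486221) = sqrt(((4*199**2)/(-44452) + ((-34873 - 46261) + 23435)/(-189363)) + 486221) = sqrt(((4*39601)*(-1/44452) + (-81134 + 23435)*(-1/189363)) + 486221) = sqrt((158404*(-1/44452) - 57699*(-1/189363)) + 486221) = sqrt((-39601/11113 + 19233/63121) + 486221) = sqrt(-2285918392/701463673 + 486221) = sqrt(341064082631341/701463673) = sqrt(239244064130955962775493)/701463673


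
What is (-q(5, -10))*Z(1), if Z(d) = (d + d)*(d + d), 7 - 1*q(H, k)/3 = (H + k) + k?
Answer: -264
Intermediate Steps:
q(H, k) = 21 - 6*k - 3*H (q(H, k) = 21 - 3*((H + k) + k) = 21 - 3*(H + 2*k) = 21 + (-6*k - 3*H) = 21 - 6*k - 3*H)
Z(d) = 4*d² (Z(d) = (2*d)*(2*d) = 4*d²)
(-q(5, -10))*Z(1) = (-(21 - 6*(-10) - 3*5))*(4*1²) = (-(21 + 60 - 15))*(4*1) = -1*66*4 = -66*4 = -264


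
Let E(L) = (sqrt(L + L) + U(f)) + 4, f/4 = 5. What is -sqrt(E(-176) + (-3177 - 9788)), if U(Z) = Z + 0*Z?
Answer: -sqrt(-12941 + 4*I*sqrt(22)) ≈ -0.082463 - 113.76*I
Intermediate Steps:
f = 20 (f = 4*5 = 20)
U(Z) = Z (U(Z) = Z + 0 = Z)
E(L) = 24 + sqrt(2)*sqrt(L) (E(L) = (sqrt(L + L) + 20) + 4 = (sqrt(2*L) + 20) + 4 = (sqrt(2)*sqrt(L) + 20) + 4 = (20 + sqrt(2)*sqrt(L)) + 4 = 24 + sqrt(2)*sqrt(L))
-sqrt(E(-176) + (-3177 - 9788)) = -sqrt((24 + sqrt(2)*sqrt(-176)) + (-3177 - 9788)) = -sqrt((24 + sqrt(2)*(4*I*sqrt(11))) - 12965) = -sqrt((24 + 4*I*sqrt(22)) - 12965) = -sqrt(-12941 + 4*I*sqrt(22))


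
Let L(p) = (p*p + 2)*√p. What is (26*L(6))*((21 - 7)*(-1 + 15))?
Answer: 193648*√6 ≈ 4.7434e+5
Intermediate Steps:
L(p) = √p*(2 + p²) (L(p) = (p² + 2)*√p = (2 + p²)*√p = √p*(2 + p²))
(26*L(6))*((21 - 7)*(-1 + 15)) = (26*(√6*(2 + 6²)))*((21 - 7)*(-1 + 15)) = (26*(√6*(2 + 36)))*(14*14) = (26*(√6*38))*196 = (26*(38*√6))*196 = (988*√6)*196 = 193648*√6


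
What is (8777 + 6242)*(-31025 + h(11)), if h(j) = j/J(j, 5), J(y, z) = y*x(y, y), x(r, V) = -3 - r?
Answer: -6523517669/14 ≈ -4.6597e+8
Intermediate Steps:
J(y, z) = y*(-3 - y)
h(j) = -1/(3 + j) (h(j) = j/((-j*(3 + j))) = j*(-1/(j*(3 + j))) = -1/(3 + j))
(8777 + 6242)*(-31025 + h(11)) = (8777 + 6242)*(-31025 - 1/(3 + 11)) = 15019*(-31025 - 1/14) = 15019*(-434351/14) = -6523517669/14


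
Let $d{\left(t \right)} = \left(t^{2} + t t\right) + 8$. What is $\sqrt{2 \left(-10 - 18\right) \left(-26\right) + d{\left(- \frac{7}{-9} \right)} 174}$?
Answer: $\frac{2 \sqrt{61935}}{9} \approx 55.304$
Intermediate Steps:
$d{\left(t \right)} = 8 + 2 t^{2}$ ($d{\left(t \right)} = \left(t^{2} + t^{2}\right) + 8 = 2 t^{2} + 8 = 8 + 2 t^{2}$)
$\sqrt{2 \left(-10 - 18\right) \left(-26\right) + d{\left(- \frac{7}{-9} \right)} 174} = \sqrt{2 \left(-10 - 18\right) \left(-26\right) + \left(8 + 2 \left(- \frac{7}{-9}\right)^{2}\right) 174} = \sqrt{2 \left(-10 - 18\right) \left(-26\right) + \left(8 + 2 \left(\left(-7\right) \left(- \frac{1}{9}\right)\right)^{2}\right) 174} = \sqrt{2 \left(-28\right) \left(-26\right) + \left(8 + 2 \left(\frac{7}{9}\right)^{2}\right) 174} = \sqrt{\left(-56\right) \left(-26\right) + \left(8 + 2 \cdot \frac{49}{81}\right) 174} = \sqrt{1456 + \left(8 + \frac{98}{81}\right) 174} = \sqrt{1456 + \frac{746}{81} \cdot 174} = \sqrt{1456 + \frac{43268}{27}} = \sqrt{\frac{82580}{27}} = \frac{2 \sqrt{61935}}{9}$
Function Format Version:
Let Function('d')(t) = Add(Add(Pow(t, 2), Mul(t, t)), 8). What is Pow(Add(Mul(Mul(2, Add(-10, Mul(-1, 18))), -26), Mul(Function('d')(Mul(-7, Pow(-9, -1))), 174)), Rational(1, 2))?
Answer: Mul(Rational(2, 9), Pow(61935, Rational(1, 2))) ≈ 55.304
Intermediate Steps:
Function('d')(t) = Add(8, Mul(2, Pow(t, 2))) (Function('d')(t) = Add(Add(Pow(t, 2), Pow(t, 2)), 8) = Add(Mul(2, Pow(t, 2)), 8) = Add(8, Mul(2, Pow(t, 2))))
Pow(Add(Mul(Mul(2, Add(-10, Mul(-1, 18))), -26), Mul(Function('d')(Mul(-7, Pow(-9, -1))), 174)), Rational(1, 2)) = Pow(Add(Mul(Mul(2, Add(-10, Mul(-1, 18))), -26), Mul(Add(8, Mul(2, Pow(Mul(-7, Pow(-9, -1)), 2))), 174)), Rational(1, 2)) = Pow(Add(Mul(Mul(2, Add(-10, -18)), -26), Mul(Add(8, Mul(2, Pow(Mul(-7, Rational(-1, 9)), 2))), 174)), Rational(1, 2)) = Pow(Add(Mul(Mul(2, -28), -26), Mul(Add(8, Mul(2, Pow(Rational(7, 9), 2))), 174)), Rational(1, 2)) = Pow(Add(Mul(-56, -26), Mul(Add(8, Mul(2, Rational(49, 81))), 174)), Rational(1, 2)) = Pow(Add(1456, Mul(Add(8, Rational(98, 81)), 174)), Rational(1, 2)) = Pow(Add(1456, Mul(Rational(746, 81), 174)), Rational(1, 2)) = Pow(Add(1456, Rational(43268, 27)), Rational(1, 2)) = Pow(Rational(82580, 27), Rational(1, 2)) = Mul(Rational(2, 9), Pow(61935, Rational(1, 2)))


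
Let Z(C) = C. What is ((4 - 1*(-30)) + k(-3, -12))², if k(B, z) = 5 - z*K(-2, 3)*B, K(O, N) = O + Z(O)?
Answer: 33489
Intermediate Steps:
K(O, N) = 2*O (K(O, N) = O + O = 2*O)
k(B, z) = 5 + 4*B*z (k(B, z) = 5 - z*(2*(-2))*B = 5 - z*(-4)*B = 5 - (-4*z)*B = 5 - (-4)*B*z = 5 + 4*B*z)
((4 - 1*(-30)) + k(-3, -12))² = ((4 - 1*(-30)) + (5 + 4*(-3)*(-12)))² = ((4 + 30) + (5 + 144))² = (34 + 149)² = 183² = 33489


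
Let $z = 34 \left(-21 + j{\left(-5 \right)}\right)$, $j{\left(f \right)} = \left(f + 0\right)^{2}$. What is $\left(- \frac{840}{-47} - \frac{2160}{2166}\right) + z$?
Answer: $\frac{2593832}{16967} \approx 152.88$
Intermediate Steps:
$j{\left(f \right)} = f^{2}$
$z = 136$ ($z = 34 \left(-21 + \left(-5\right)^{2}\right) = 34 \left(-21 + 25\right) = 34 \cdot 4 = 136$)
$\left(- \frac{840}{-47} - \frac{2160}{2166}\right) + z = \left(- \frac{840}{-47} - \frac{2160}{2166}\right) + 136 = \left(\left(-840\right) \left(- \frac{1}{47}\right) - \frac{360}{361}\right) + 136 = \left(\frac{840}{47} - \frac{360}{361}\right) + 136 = \frac{286320}{16967} + 136 = \frac{2593832}{16967}$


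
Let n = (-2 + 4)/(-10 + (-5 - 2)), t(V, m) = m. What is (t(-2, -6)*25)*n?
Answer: 300/17 ≈ 17.647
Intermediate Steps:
n = -2/17 (n = 2/(-10 - 7) = 2/(-17) = 2*(-1/17) = -2/17 ≈ -0.11765)
(t(-2, -6)*25)*n = -6*25*(-2/17) = -150*(-2/17) = 300/17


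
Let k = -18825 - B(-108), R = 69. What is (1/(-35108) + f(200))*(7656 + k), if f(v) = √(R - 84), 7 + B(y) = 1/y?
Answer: 1205495/3791664 - 1205495*I*√15/108 ≈ 0.31793 - 43230.0*I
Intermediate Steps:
B(y) = -7 + 1/y
f(v) = I*√15 (f(v) = √(69 - 84) = √(-15) = I*√15)
k = -2032343/108 (k = -18825 - (-7 + 1/(-108)) = -18825 - (-7 - 1/108) = -18825 - 1*(-757/108) = -18825 + 757/108 = -2032343/108 ≈ -18818.)
(1/(-35108) + f(200))*(7656 + k) = (1/(-35108) + I*√15)*(7656 - 2032343/108) = (-1/35108 + I*√15)*(-1205495/108) = 1205495/3791664 - 1205495*I*√15/108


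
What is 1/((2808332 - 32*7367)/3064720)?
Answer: 766180/643147 ≈ 1.1913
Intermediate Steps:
1/((2808332 - 32*7367)/3064720) = 1/((2808332 - 235744)*(1/3064720)) = 1/(2572588*(1/3064720)) = 1/(643147/766180) = 766180/643147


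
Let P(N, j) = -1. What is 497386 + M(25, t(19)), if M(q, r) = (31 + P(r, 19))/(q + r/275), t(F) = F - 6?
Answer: 571000503/1148 ≈ 4.9739e+5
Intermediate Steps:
t(F) = -6 + F
M(q, r) = 30/(q + r/275) (M(q, r) = (31 - 1)/(q + r/275) = 30/(q + r*(1/275)) = 30/(q + r/275))
497386 + M(25, t(19)) = 497386 + 8250/((-6 + 19) + 275*25) = 497386 + 8250/(13 + 6875) = 497386 + 8250/6888 = 497386 + 8250*(1/6888) = 497386 + 1375/1148 = 571000503/1148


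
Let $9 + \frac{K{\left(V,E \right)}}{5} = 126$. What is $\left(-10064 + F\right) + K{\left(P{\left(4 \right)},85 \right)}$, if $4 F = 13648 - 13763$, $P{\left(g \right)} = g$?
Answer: $- \frac{38031}{4} \approx -9507.8$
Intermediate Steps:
$F = - \frac{115}{4}$ ($F = \frac{13648 - 13763}{4} = \frac{1}{4} \left(-115\right) = - \frac{115}{4} \approx -28.75$)
$K{\left(V,E \right)} = 585$ ($K{\left(V,E \right)} = -45 + 5 \cdot 126 = -45 + 630 = 585$)
$\left(-10064 + F\right) + K{\left(P{\left(4 \right)},85 \right)} = \left(-10064 - \frac{115}{4}\right) + 585 = - \frac{40371}{4} + 585 = - \frac{38031}{4}$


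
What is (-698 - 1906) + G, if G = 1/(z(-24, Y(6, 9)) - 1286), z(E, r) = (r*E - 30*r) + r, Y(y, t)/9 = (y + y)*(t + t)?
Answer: -271644073/104318 ≈ -2604.0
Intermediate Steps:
Y(y, t) = 36*t*y (Y(y, t) = 9*((y + y)*(t + t)) = 9*((2*y)*(2*t)) = 9*(4*t*y) = 36*t*y)
z(E, r) = -29*r + E*r (z(E, r) = (E*r - 30*r) + r = (-30*r + E*r) + r = -29*r + E*r)
G = -1/104318 (G = 1/((36*9*6)*(-29 - 24) - 1286) = 1/(1944*(-53) - 1286) = 1/(-103032 - 1286) = 1/(-104318) = -1/104318 ≈ -9.5861e-6)
(-698 - 1906) + G = (-698 - 1906) - 1/104318 = -2604 - 1/104318 = -271644073/104318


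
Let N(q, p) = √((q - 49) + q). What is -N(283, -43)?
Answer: -√517 ≈ -22.738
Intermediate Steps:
N(q, p) = √(-49 + 2*q) (N(q, p) = √((-49 + q) + q) = √(-49 + 2*q))
-N(283, -43) = -√(-49 + 2*283) = -√(-49 + 566) = -√517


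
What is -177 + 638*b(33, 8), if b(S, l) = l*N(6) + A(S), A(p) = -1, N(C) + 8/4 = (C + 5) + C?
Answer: 75745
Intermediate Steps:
N(C) = 3 + 2*C (N(C) = -2 + ((C + 5) + C) = -2 + ((5 + C) + C) = -2 + (5 + 2*C) = 3 + 2*C)
b(S, l) = -1 + 15*l (b(S, l) = l*(3 + 2*6) - 1 = l*(3 + 12) - 1 = l*15 - 1 = 15*l - 1 = -1 + 15*l)
-177 + 638*b(33, 8) = -177 + 638*(-1 + 15*8) = -177 + 638*(-1 + 120) = -177 + 638*119 = -177 + 75922 = 75745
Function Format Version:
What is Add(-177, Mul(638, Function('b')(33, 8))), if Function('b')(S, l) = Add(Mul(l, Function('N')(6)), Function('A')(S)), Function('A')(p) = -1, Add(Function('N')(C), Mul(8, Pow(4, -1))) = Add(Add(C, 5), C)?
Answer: 75745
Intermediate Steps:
Function('N')(C) = Add(3, Mul(2, C)) (Function('N')(C) = Add(-2, Add(Add(C, 5), C)) = Add(-2, Add(Add(5, C), C)) = Add(-2, Add(5, Mul(2, C))) = Add(3, Mul(2, C)))
Function('b')(S, l) = Add(-1, Mul(15, l)) (Function('b')(S, l) = Add(Mul(l, Add(3, Mul(2, 6))), -1) = Add(Mul(l, Add(3, 12)), -1) = Add(Mul(l, 15), -1) = Add(Mul(15, l), -1) = Add(-1, Mul(15, l)))
Add(-177, Mul(638, Function('b')(33, 8))) = Add(-177, Mul(638, Add(-1, Mul(15, 8)))) = Add(-177, Mul(638, Add(-1, 120))) = Add(-177, Mul(638, 119)) = Add(-177, 75922) = 75745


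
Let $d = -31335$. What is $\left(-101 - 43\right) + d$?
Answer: $-31479$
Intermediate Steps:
$\left(-101 - 43\right) + d = \left(-101 - 43\right) - 31335 = -144 - 31335 = -31479$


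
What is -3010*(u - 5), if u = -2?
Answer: 21070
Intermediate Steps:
-3010*(u - 5) = -3010*(-2 - 5) = -3010*(-7) = -430*(-49) = 21070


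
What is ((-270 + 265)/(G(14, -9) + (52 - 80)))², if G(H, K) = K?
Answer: 25/1369 ≈ 0.018261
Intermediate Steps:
((-270 + 265)/(G(14, -9) + (52 - 80)))² = ((-270 + 265)/(-9 + (52 - 80)))² = (-5/(-9 - 28))² = (-5/(-37))² = (-5*(-1/37))² = (5/37)² = 25/1369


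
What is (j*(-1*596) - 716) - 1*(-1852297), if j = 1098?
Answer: 1197173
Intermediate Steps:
(j*(-1*596) - 716) - 1*(-1852297) = (1098*(-1*596) - 716) - 1*(-1852297) = (1098*(-596) - 716) + 1852297 = (-654408 - 716) + 1852297 = -655124 + 1852297 = 1197173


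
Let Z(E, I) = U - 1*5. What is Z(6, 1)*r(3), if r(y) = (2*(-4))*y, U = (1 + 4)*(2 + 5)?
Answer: -720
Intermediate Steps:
U = 35 (U = 5*7 = 35)
Z(E, I) = 30 (Z(E, I) = 35 - 1*5 = 35 - 5 = 30)
r(y) = -8*y
Z(6, 1)*r(3) = 30*(-8*3) = 30*(-24) = -720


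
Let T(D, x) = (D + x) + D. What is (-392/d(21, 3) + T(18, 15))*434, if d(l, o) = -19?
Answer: 590674/19 ≈ 31088.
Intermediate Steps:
T(D, x) = x + 2*D
(-392/d(21, 3) + T(18, 15))*434 = (-392/(-19) + (15 + 2*18))*434 = (-392*(-1/19) + (15 + 36))*434 = (392/19 + 51)*434 = (1361/19)*434 = 590674/19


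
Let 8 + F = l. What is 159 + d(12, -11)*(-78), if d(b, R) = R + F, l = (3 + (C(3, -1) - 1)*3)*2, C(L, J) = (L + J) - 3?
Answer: 2109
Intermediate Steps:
C(L, J) = -3 + J + L (C(L, J) = (J + L) - 3 = -3 + J + L)
l = -6 (l = (3 + ((-3 - 1 + 3) - 1)*3)*2 = (3 + (-1 - 1)*3)*2 = (3 - 2*3)*2 = (3 - 6)*2 = -3*2 = -6)
F = -14 (F = -8 - 6 = -14)
d(b, R) = -14 + R (d(b, R) = R - 14 = -14 + R)
159 + d(12, -11)*(-78) = 159 + (-14 - 11)*(-78) = 159 - 25*(-78) = 159 + 1950 = 2109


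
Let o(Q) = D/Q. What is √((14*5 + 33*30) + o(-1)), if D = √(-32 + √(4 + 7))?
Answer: √(1060 - I*√(32 - √11)) ≈ 32.558 - 0.08225*I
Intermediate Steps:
D = √(-32 + √11) ≈ 5.3557*I
o(Q) = √(-32 + √11)/Q
√((14*5 + 33*30) + o(-1)) = √((14*5 + 33*30) + √(-32 + √11)/(-1)) = √((70 + 990) - √(-32 + √11)) = √(1060 - √(-32 + √11))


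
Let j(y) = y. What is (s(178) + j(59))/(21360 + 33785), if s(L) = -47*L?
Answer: -8307/55145 ≈ -0.15064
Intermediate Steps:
(s(178) + j(59))/(21360 + 33785) = (-47*178 + 59)/(21360 + 33785) = (-8366 + 59)/55145 = -8307*1/55145 = -8307/55145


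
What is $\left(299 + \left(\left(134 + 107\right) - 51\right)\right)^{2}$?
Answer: $239121$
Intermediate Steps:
$\left(299 + \left(\left(134 + 107\right) - 51\right)\right)^{2} = \left(299 + \left(241 - 51\right)\right)^{2} = \left(299 + 190\right)^{2} = 489^{2} = 239121$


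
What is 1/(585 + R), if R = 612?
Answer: 1/1197 ≈ 0.00083542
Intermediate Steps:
1/(585 + R) = 1/(585 + 612) = 1/1197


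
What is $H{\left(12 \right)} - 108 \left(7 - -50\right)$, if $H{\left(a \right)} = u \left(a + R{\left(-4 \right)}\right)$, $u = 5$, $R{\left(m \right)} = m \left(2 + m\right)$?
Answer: $-6056$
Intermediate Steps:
$H{\left(a \right)} = 40 + 5 a$ ($H{\left(a \right)} = 5 \left(a - 4 \left(2 - 4\right)\right) = 5 \left(a - -8\right) = 5 \left(a + 8\right) = 5 \left(8 + a\right) = 40 + 5 a$)
$H{\left(12 \right)} - 108 \left(7 - -50\right) = \left(40 + 5 \cdot 12\right) - 108 \left(7 - -50\right) = \left(40 + 60\right) - 108 \left(7 + 50\right) = 100 - 6156 = -6056$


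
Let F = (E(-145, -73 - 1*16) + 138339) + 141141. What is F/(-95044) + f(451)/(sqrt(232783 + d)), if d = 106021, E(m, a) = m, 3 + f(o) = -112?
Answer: -279335/95044 - 115*sqrt(84701)/169402 ≈ -3.1366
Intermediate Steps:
f(o) = -115 (f(o) = -3 - 112 = -115)
F = 279335 (F = (-145 + 138339) + 141141 = 138194 + 141141 = 279335)
F/(-95044) + f(451)/(sqrt(232783 + d)) = 279335/(-95044) - 115/sqrt(232783 + 106021) = 279335*(-1/95044) - 115*sqrt(84701)/169402 = -279335/95044 - 115*sqrt(84701)/169402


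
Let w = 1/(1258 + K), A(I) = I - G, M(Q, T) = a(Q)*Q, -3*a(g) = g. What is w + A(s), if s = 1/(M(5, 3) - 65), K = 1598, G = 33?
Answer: -5185727/157080 ≈ -33.013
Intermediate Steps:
a(g) = -g/3
M(Q, T) = -Q**2/3 (M(Q, T) = (-Q/3)*Q = -Q**2/3)
s = -3/220 (s = 1/(-1/3*5**2 - 65) = 1/(-1/3*25 - 65) = 1/(-25/3 - 65) = 1/(-220/3) = -3/220 ≈ -0.013636)
A(I) = -33 + I (A(I) = I - 1*33 = I - 33 = -33 + I)
w = 1/2856 (w = 1/(1258 + 1598) = 1/2856 ≈ 0.00035014)
w + A(s) = 1/2856 + (-33 - 3/220) = 1/2856 - 7263/220 = -5185727/157080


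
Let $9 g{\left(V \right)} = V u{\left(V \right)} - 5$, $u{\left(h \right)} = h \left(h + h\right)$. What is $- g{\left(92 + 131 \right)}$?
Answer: $- \frac{7393043}{3} \approx -2.4643 \cdot 10^{6}$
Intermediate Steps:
$u{\left(h \right)} = 2 h^{2}$ ($u{\left(h \right)} = h 2 h = 2 h^{2}$)
$g{\left(V \right)} = - \frac{5}{9} + \frac{2 V^{3}}{9}$ ($g{\left(V \right)} = \frac{V 2 V^{2} - 5}{9} = \frac{2 V^{3} - 5}{9} = \frac{-5 + 2 V^{3}}{9} = - \frac{5}{9} + \frac{2 V^{3}}{9}$)
$- g{\left(92 + 131 \right)} = - (- \frac{5}{9} + \frac{2 \left(92 + 131\right)^{3}}{9}) = - (- \frac{5}{9} + \frac{2 \cdot 223^{3}}{9}) = - (- \frac{5}{9} + \frac{2}{9} \cdot 11089567) = - (- \frac{5}{9} + \frac{22179134}{9}) = \left(-1\right) \frac{7393043}{3} = - \frac{7393043}{3}$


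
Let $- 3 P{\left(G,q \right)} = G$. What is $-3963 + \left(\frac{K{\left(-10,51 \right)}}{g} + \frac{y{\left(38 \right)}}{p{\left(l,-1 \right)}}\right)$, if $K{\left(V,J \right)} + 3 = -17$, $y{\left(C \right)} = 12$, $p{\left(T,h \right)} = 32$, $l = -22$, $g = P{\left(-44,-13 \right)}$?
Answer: $- \frac{348831}{88} \approx -3964.0$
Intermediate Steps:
$P{\left(G,q \right)} = - \frac{G}{3}$
$g = \frac{44}{3}$ ($g = \left(- \frac{1}{3}\right) \left(-44\right) = \frac{44}{3} \approx 14.667$)
$K{\left(V,J \right)} = -20$ ($K{\left(V,J \right)} = -3 - 17 = -20$)
$-3963 + \left(\frac{K{\left(-10,51 \right)}}{g} + \frac{y{\left(38 \right)}}{p{\left(l,-1 \right)}}\right) = -3963 + \left(- \frac{20}{\frac{44}{3}} + \frac{12}{32}\right) = -3963 + \left(\left(-20\right) \frac{3}{44} + 12 \cdot \frac{1}{32}\right) = -3963 + \left(- \frac{15}{11} + \frac{3}{8}\right) = -3963 - \frac{87}{88} = - \frac{348831}{88}$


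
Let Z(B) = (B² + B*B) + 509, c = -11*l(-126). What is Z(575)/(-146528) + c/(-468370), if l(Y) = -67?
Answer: -155028026983/34314659680 ≈ -4.5178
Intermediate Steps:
c = 737 (c = -11*(-67) = 737)
Z(B) = 509 + 2*B² (Z(B) = (B² + B²) + 509 = 2*B² + 509 = 509 + 2*B²)
Z(575)/(-146528) + c/(-468370) = (509 + 2*575²)/(-146528) + 737/(-468370) = (509 + 2*330625)*(-1/146528) + 737*(-1/468370) = (509 + 661250)*(-1/146528) - 737/468370 = 661759*(-1/146528) - 737/468370 = -661759/146528 - 737/468370 = -155028026983/34314659680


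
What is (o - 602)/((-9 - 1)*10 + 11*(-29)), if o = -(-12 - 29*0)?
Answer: 590/419 ≈ 1.4081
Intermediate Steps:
o = 12 (o = -(-12 + 0) = -1*(-12) = 12)
(o - 602)/((-9 - 1)*10 + 11*(-29)) = (12 - 602)/((-9 - 1)*10 + 11*(-29)) = -590/(-10*10 - 319) = -590/(-100 - 319) = -590/(-419) = -590*(-1/419) = 590/419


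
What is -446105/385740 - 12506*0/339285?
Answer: -89221/77148 ≈ -1.1565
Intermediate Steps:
-446105/385740 - 12506*0/339285 = -446105*1/385740 + 0*(1/339285) = -89221/77148 + 0 = -89221/77148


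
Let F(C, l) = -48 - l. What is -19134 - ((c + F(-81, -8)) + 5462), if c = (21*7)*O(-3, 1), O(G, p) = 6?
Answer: -25438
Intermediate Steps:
c = 882 (c = (21*7)*6 = 147*6 = 882)
-19134 - ((c + F(-81, -8)) + 5462) = -19134 - ((882 + (-48 - 1*(-8))) + 5462) = -19134 - ((882 + (-48 + 8)) + 5462) = -19134 - ((882 - 40) + 5462) = -19134 - (842 + 5462) = -19134 - 1*6304 = -19134 - 6304 = -25438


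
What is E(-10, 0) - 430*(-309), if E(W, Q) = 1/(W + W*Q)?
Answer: 1328699/10 ≈ 1.3287e+5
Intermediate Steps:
E(W, Q) = 1/(W + Q*W)
E(-10, 0) - 430*(-309) = 1/((-10)*(1 + 0)) - 430*(-309) = -⅒/1 + 132870 = -⅒*1 + 132870 = -⅒ + 132870 = 1328699/10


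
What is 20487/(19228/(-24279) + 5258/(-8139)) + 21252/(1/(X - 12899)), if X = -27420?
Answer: -81161835096829953/94718558 ≈ -8.5687e+8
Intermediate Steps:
20487/(19228/(-24279) + 5258/(-8139)) + 21252/(1/(X - 12899)) = 20487/(19228/(-24279) + 5258/(-8139)) + 21252/(1/(-27420 - 12899)) = 20487/(19228*(-1/24279) + 5258*(-1/8139)) + 21252/(1/(-40319)) = 20487/(-19228/24279 - 5258/8139) + 21252/(-1/40319) = 20487/(-94718558/65868927) + 21252*(-40319) = 20487*(-65868927/94718558) - 856859388 = -1349456707449/94718558 - 856859388 = -81161835096829953/94718558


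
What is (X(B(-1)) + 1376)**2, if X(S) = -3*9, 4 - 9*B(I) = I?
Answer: 1819801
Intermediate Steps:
B(I) = 4/9 - I/9
X(S) = -27
(X(B(-1)) + 1376)**2 = (-27 + 1376)**2 = 1349**2 = 1819801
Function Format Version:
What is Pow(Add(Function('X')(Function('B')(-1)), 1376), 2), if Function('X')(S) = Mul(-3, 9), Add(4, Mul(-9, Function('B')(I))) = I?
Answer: 1819801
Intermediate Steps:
Function('B')(I) = Add(Rational(4, 9), Mul(Rational(-1, 9), I))
Function('X')(S) = -27
Pow(Add(Function('X')(Function('B')(-1)), 1376), 2) = Pow(Add(-27, 1376), 2) = Pow(1349, 2) = 1819801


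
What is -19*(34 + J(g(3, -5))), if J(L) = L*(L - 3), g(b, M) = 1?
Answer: -608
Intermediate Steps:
J(L) = L*(-3 + L)
-19*(34 + J(g(3, -5))) = -19*(34 + 1*(-3 + 1)) = -19*(34 + 1*(-2)) = -19*(34 - 2) = -19*32 = -608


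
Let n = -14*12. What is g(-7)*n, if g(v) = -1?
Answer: 168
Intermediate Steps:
n = -168
g(-7)*n = -1*(-168) = 168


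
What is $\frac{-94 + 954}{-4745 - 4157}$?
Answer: $- \frac{430}{4451} \approx -0.096607$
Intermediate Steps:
$\frac{-94 + 954}{-4745 - 4157} = \frac{860}{-8902} = 860 \left(- \frac{1}{8902}\right) = - \frac{430}{4451}$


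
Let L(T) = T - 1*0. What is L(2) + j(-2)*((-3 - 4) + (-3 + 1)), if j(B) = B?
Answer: 20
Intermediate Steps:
L(T) = T (L(T) = T + 0 = T)
L(2) + j(-2)*((-3 - 4) + (-3 + 1)) = 2 - 2*((-3 - 4) + (-3 + 1)) = 2 - 2*(-7 - 2) = 2 - 2*(-9) = 2 + 18 = 20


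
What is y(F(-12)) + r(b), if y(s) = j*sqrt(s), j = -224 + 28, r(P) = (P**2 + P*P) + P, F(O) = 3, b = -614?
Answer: 753378 - 196*sqrt(3) ≈ 7.5304e+5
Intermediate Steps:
r(P) = P + 2*P**2 (r(P) = (P**2 + P**2) + P = 2*P**2 + P = P + 2*P**2)
j = -196
y(s) = -196*sqrt(s)
y(F(-12)) + r(b) = -196*sqrt(3) - 614*(1 + 2*(-614)) = -196*sqrt(3) - 614*(1 - 1228) = -196*sqrt(3) - 614*(-1227) = -196*sqrt(3) + 753378 = 753378 - 196*sqrt(3)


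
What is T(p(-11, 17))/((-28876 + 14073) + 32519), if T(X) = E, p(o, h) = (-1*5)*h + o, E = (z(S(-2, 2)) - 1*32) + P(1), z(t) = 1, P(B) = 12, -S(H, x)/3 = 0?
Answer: -19/17716 ≈ -0.0010725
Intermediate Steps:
S(H, x) = 0 (S(H, x) = -3*0 = 0)
E = -19 (E = (1 - 1*32) + 12 = (1 - 32) + 12 = -31 + 12 = -19)
p(o, h) = o - 5*h (p(o, h) = -5*h + o = o - 5*h)
T(X) = -19
T(p(-11, 17))/((-28876 + 14073) + 32519) = -19/((-28876 + 14073) + 32519) = -19/(-14803 + 32519) = -19/17716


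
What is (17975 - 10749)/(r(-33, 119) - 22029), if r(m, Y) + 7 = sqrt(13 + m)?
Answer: -39808034/121396329 - 3613*I*sqrt(5)/121396329 ≈ -0.32792 - 6.655e-5*I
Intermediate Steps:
r(m, Y) = -7 + sqrt(13 + m)
(17975 - 10749)/(r(-33, 119) - 22029) = (17975 - 10749)/((-7 + sqrt(13 - 33)) - 22029) = 7226/((-7 + sqrt(-20)) - 22029) = 7226/((-7 + 2*I*sqrt(5)) - 22029) = 7226/(-22036 + 2*I*sqrt(5))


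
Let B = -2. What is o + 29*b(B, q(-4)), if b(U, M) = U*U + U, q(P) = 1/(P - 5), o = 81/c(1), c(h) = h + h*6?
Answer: 487/7 ≈ 69.571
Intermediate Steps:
c(h) = 7*h (c(h) = h + 6*h = 7*h)
o = 81/7 (o = 81/((7*1)) = 81/7 ≈ 11.571)
q(P) = 1/(-5 + P)
b(U, M) = U + U**2 (b(U, M) = U**2 + U = U + U**2)
o + 29*b(B, q(-4)) = 81/7 + 29*(-2*(1 - 2)) = 81/7 + 29*(-2*(-1)) = 81/7 + 29*2 = 81/7 + 58 = 487/7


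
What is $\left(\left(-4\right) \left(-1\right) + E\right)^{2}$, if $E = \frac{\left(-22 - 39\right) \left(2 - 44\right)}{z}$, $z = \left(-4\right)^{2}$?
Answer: $\frac{1723969}{64} \approx 26937.0$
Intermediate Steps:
$z = 16$
$E = \frac{1281}{8}$ ($E = \frac{\left(-22 - 39\right) \left(2 - 44\right)}{16} = \left(-22 - 39\right) \left(-42\right) \frac{1}{16} = \left(-61\right) \left(-42\right) \frac{1}{16} = 2562 \cdot \frac{1}{16} = \frac{1281}{8} \approx 160.13$)
$\left(\left(-4\right) \left(-1\right) + E\right)^{2} = \left(\left(-4\right) \left(-1\right) + \frac{1281}{8}\right)^{2} = \left(4 + \frac{1281}{8}\right)^{2} = \left(\frac{1313}{8}\right)^{2} = \frac{1723969}{64}$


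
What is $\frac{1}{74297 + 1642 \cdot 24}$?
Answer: $\frac{1}{113705} \approx 8.7947 \cdot 10^{-6}$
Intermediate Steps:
$\frac{1}{74297 + 1642 \cdot 24} = \frac{1}{74297 + 39408} = \frac{1}{113705}$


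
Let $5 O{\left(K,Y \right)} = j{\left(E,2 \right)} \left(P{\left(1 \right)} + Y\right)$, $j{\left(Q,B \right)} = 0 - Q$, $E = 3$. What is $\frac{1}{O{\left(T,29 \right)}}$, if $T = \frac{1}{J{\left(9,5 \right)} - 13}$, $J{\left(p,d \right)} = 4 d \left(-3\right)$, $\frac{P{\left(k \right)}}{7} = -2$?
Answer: $- \frac{1}{9} \approx -0.11111$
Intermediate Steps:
$P{\left(k \right)} = -14$ ($P{\left(k \right)} = 7 \left(-2\right) = -14$)
$J{\left(p,d \right)} = - 12 d$
$j{\left(Q,B \right)} = - Q$
$T = - \frac{1}{73}$ ($T = \frac{1}{\left(-12\right) 5 - 13} = \frac{1}{-60 - 13} = \frac{1}{-73} = - \frac{1}{73} \approx -0.013699$)
$O{\left(K,Y \right)} = \frac{42}{5} - \frac{3 Y}{5}$ ($O{\left(K,Y \right)} = \frac{\left(-1\right) 3 \left(-14 + Y\right)}{5} = \frac{\left(-3\right) \left(-14 + Y\right)}{5} = \frac{42 - 3 Y}{5} = \frac{42}{5} - \frac{3 Y}{5}$)
$\frac{1}{O{\left(T,29 \right)}} = \frac{1}{\frac{42}{5} - \frac{87}{5}} = \frac{1}{-9} = - \frac{1}{9}$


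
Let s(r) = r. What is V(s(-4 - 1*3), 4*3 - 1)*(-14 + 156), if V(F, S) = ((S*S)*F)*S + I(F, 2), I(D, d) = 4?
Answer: -1322446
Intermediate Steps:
V(F, S) = 4 + F*S³ (V(F, S) = ((S*S)*F)*S + 4 = (S²*F)*S + 4 = (F*S²)*S + 4 = F*S³ + 4 = 4 + F*S³)
V(s(-4 - 1*3), 4*3 - 1)*(-14 + 156) = (4 + (-4 - 1*3)*(4*3 - 1)³)*(-14 + 156) = (4 + (-4 - 3)*(12 - 1)³)*142 = (4 - 7*11³)*142 = (4 - 7*1331)*142 = (4 - 9317)*142 = -9313*142 = -1322446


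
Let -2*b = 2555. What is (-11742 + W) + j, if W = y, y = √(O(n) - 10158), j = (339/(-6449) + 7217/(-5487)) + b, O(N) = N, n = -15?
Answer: -921504083909/70771326 + I*√10173 ≈ -13021.0 + 100.86*I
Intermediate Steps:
b = -2555/2 (b = -½*2555 = -2555/2 ≈ -1277.5)
j = -90507174017/70771326 (j = (339/(-6449) + 7217/(-5487)) - 2555/2 = (339*(-1/6449) + 7217*(-1/5487)) - 2555/2 = (-339/6449 - 7217/5487) - 2555/2 = -48402526/35385663 - 2555/2 = -90507174017/70771326 ≈ -1278.9)
y = I*√10173 (y = √(-15 - 10158) = √(-10173) = I*√10173 ≈ 100.86*I)
W = I*√10173 ≈ 100.86*I
(-11742 + W) + j = (-11742 + I*√10173) - 90507174017/70771326 = -921504083909/70771326 + I*√10173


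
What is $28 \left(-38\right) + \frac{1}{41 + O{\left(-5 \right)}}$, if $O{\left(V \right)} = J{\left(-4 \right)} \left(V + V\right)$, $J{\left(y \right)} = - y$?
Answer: $-1063$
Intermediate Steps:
$O{\left(V \right)} = 8 V$ ($O{\left(V \right)} = \left(-1\right) \left(-4\right) \left(V + V\right) = 4 \cdot 2 V = 8 V$)
$28 \left(-38\right) + \frac{1}{41 + O{\left(-5 \right)}} = 28 \left(-38\right) + \frac{1}{41 + 8 \left(-5\right)} = -1064 + \frac{1}{41 - 40} = -1064 + 1^{-1} = -1064 + 1 = -1063$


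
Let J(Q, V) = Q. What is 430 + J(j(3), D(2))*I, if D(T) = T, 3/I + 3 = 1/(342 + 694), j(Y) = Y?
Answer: 1326686/3107 ≈ 427.00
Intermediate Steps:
I = -3108/3107 (I = 3/(-3 + 1/(342 + 694)) = 3/(-3 + 1/1036) = 3/(-3107/1036) = 3*(-1036/3107) = -3108/3107 ≈ -1.0003)
430 + J(j(3), D(2))*I = 430 + 3*(-3108/3107) = 430 - 9324/3107 = 1326686/3107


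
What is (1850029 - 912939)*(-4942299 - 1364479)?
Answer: -5910018596020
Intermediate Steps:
(1850029 - 912939)*(-4942299 - 1364479) = 937090*(-6306778) = -5910018596020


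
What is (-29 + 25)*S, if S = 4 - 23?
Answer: 76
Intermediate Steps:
S = -19
(-29 + 25)*S = (-29 + 25)*(-19) = -4*(-19) = 76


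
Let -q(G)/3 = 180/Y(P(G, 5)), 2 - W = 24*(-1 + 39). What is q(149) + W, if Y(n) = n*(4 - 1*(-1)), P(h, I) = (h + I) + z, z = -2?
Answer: -34607/38 ≈ -910.71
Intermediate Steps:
P(h, I) = -2 + I + h (P(h, I) = (h + I) - 2 = (I + h) - 2 = -2 + I + h)
W = -910 (W = 2 - 24*(-1 + 39) = 2 - 24*38 = 2 - 1*912 = 2 - 912 = -910)
Y(n) = 5*n (Y(n) = n*(4 + 1) = n*5 = 5*n)
q(G) = -540/(15 + 5*G) (q(G) = -540/(5*(-2 + 5 + G)) = -540/(5*(3 + G)) = -540/(15 + 5*G))
q(149) + W = -108/(3 + 149) - 910 = -108/152 - 910 = -108*1/152 - 910 = -27/38 - 910 = -34607/38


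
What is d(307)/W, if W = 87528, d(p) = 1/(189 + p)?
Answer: 1/43413888 ≈ 2.3034e-8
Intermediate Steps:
d(307)/W = 1/((189 + 307)*87528) = (1/87528)/496 = (1/496)*(1/87528) = 1/43413888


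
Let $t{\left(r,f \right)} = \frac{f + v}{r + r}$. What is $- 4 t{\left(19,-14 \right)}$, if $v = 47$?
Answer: $- \frac{66}{19} \approx -3.4737$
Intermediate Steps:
$t{\left(r,f \right)} = \frac{47 + f}{2 r}$ ($t{\left(r,f \right)} = \frac{f + 47}{r + r} = \frac{47 + f}{2 r}$)
$- 4 t{\left(19,-14 \right)} = - 4 \frac{47 - 14}{2 \cdot 19} = - 4 \cdot \frac{1}{2} \cdot \frac{1}{19} \cdot 33 = \left(-4\right) \frac{33}{38} = - \frac{66}{19}$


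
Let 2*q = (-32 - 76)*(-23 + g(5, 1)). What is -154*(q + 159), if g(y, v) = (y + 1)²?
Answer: 83622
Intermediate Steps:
g(y, v) = (1 + y)²
q = -702 (q = ((-32 - 76)*(-23 + (1 + 5)²))/2 = (-108*(-23 + 6²))/2 = (-108*(-23 + 36))/2 = (-108*13)/2 = (½)*(-1404) = -702)
-154*(q + 159) = -154*(-702 + 159) = -154*(-543) = 83622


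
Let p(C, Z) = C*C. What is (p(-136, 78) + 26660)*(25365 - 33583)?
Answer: -371092008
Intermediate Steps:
p(C, Z) = C**2
(p(-136, 78) + 26660)*(25365 - 33583) = ((-136)**2 + 26660)*(25365 - 33583) = (18496 + 26660)*(-8218) = 45156*(-8218) = -371092008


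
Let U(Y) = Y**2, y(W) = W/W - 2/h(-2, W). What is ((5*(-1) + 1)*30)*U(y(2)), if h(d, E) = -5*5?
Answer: -17496/125 ≈ -139.97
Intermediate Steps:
h(d, E) = -25 (h(d, E) = -1*25 = -25)
y(W) = 27/25 (y(W) = W/W - 2/(-25) = 1 - 2*(-1/25) = 1 + 2/25 = 27/25)
((5*(-1) + 1)*30)*U(y(2)) = ((5*(-1) + 1)*30)*(27/25)**2 = ((-5 + 1)*30)*(729/625) = -4*30*(729/625) = -120*729/625 = -17496/125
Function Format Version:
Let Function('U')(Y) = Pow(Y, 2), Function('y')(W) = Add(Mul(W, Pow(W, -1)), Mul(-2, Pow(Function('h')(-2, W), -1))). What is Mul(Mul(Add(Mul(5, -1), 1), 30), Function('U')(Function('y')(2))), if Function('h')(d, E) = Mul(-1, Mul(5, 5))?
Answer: Rational(-17496, 125) ≈ -139.97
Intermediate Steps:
Function('h')(d, E) = -25 (Function('h')(d, E) = Mul(-1, 25) = -25)
Function('y')(W) = Rational(27, 25) (Function('y')(W) = Add(Mul(W, Pow(W, -1)), Mul(-2, Pow(-25, -1))) = Add(1, Mul(-2, Rational(-1, 25))) = Add(1, Rational(2, 25)) = Rational(27, 25))
Mul(Mul(Add(Mul(5, -1), 1), 30), Function('U')(Function('y')(2))) = Mul(Mul(Add(Mul(5, -1), 1), 30), Pow(Rational(27, 25), 2)) = Mul(Mul(Add(-5, 1), 30), Rational(729, 625)) = Mul(Mul(-4, 30), Rational(729, 625)) = Mul(-120, Rational(729, 625)) = Rational(-17496, 125)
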